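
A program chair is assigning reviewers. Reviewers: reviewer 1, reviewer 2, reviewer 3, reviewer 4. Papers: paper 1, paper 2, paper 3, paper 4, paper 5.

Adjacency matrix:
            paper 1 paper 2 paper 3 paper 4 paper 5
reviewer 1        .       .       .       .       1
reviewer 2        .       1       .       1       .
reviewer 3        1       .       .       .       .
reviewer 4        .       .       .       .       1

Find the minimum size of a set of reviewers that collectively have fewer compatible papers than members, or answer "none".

2

Take S = {reviewer 1, reviewer 4}. Its neighbourhood is {paper 5}, so |N(S)| = 1 < |S| = 2.
No single vertex violates Hall's condition since each has at least one neighbour, so 2 is the minimum.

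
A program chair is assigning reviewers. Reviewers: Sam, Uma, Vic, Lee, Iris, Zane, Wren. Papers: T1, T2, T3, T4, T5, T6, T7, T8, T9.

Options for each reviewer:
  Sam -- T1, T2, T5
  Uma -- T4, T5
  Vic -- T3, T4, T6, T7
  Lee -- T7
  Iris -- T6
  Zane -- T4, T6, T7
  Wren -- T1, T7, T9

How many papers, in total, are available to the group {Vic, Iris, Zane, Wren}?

6

The union of neighbours of {Vic, Iris, Zane, Wren} is {T1, T3, T4, T6, T7, T9}, which has 6 elements.
Since |N(S)| = 6 ≥ |S| = 4, Hall's condition holds for this subset.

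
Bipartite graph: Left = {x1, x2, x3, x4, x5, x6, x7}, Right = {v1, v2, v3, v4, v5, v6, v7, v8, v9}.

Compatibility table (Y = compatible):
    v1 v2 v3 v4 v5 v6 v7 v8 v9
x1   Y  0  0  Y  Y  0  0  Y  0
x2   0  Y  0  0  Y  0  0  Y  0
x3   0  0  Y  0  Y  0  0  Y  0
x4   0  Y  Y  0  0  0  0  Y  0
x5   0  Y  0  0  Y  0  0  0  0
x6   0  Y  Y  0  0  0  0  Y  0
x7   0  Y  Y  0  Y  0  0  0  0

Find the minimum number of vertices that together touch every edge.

A maximum matching has 5 edges (e.g. x1–v1, x2–v5, x3–v8, x4–v3, x5–v2).
By König's theorem the minimum vertex cover has the same size. One such cover is {x1, v2, v3, v5, v8}.

5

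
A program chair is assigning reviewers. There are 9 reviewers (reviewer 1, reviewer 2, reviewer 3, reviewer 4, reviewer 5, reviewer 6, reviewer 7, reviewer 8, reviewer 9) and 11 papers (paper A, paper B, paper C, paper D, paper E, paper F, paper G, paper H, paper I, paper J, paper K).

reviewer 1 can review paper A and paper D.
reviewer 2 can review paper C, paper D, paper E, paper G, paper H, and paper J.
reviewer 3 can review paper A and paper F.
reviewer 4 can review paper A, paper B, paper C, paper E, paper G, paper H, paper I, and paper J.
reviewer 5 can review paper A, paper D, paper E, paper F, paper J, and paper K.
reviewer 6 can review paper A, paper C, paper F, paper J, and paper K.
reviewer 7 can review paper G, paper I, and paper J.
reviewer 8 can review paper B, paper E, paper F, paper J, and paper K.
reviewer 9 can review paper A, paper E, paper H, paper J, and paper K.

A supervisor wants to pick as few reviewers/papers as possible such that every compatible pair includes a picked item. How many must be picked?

The 9 edges reviewer 1–paper D, reviewer 2–paper G, reviewer 3–paper F, reviewer 4–paper I, reviewer 5–paper E, reviewer 6–paper C, reviewer 7–paper J, reviewer 8–paper B, reviewer 9–paper K form a matching, so any vertex cover needs at least 9 vertices (one per matched edge).
Conversely {reviewer 1, reviewer 2, reviewer 3, reviewer 4, reviewer 5, reviewer 6, reviewer 7, reviewer 8, reviewer 9} meets every edge and has exactly 9 vertices, so 9 is optimal.

9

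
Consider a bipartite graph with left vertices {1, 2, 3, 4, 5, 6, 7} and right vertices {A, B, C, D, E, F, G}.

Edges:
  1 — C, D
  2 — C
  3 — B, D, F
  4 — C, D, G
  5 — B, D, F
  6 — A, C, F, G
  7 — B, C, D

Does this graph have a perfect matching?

No

The set {1, 2, 3, 5, 7} has only 4 neighbours ({B, C, D, F}), so by Hall's theorem at most 6 of the 7 left vertices can be matched.
Hence no matching covers every left vertex.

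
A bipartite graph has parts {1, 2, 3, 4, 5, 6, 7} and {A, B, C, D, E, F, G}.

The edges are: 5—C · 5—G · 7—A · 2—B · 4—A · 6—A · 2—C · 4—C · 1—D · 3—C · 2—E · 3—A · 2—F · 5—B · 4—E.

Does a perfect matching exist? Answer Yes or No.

The set {6, 7} has only 1 neighbour ({A}), so by Hall's theorem at most 6 of the 7 left vertices can be matched.
Hence no matching covers every left vertex.

No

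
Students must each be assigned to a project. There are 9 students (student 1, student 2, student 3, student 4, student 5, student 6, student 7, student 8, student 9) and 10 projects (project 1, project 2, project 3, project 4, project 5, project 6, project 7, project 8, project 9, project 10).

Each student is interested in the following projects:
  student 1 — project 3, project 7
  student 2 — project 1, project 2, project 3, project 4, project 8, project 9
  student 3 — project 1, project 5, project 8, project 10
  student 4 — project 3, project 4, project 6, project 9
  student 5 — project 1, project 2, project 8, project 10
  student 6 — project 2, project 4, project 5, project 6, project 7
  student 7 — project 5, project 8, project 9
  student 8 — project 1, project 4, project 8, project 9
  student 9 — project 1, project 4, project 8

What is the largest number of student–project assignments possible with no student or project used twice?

9

A valid assignment of size 9: student 1→project 7, student 2→project 3, student 3→project 8, student 4→project 9, student 5→project 10, student 6→project 2, student 7→project 5, student 8→project 1, student 9→project 4.
This saturates every student, so 9 is the maximum.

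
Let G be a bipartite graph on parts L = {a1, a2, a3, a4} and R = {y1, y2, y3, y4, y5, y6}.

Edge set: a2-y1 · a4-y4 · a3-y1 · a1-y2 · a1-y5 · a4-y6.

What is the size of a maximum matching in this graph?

One maximum matching: a1-y2, a2-y1, a4-y4.
The set {a2, a3} has only 1 neighbour ({y1}), so by Hall's theorem at most 3 of the 4 left vertices can be matched.

3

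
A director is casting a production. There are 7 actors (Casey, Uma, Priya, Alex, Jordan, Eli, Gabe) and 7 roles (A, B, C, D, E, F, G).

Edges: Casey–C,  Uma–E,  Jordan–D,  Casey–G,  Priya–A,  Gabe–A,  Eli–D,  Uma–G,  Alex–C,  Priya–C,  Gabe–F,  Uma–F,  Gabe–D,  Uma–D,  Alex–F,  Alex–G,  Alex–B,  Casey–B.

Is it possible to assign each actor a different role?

No

The set {Jordan, Eli} has only 1 neighbour ({D}), so by Hall's theorem at most 6 of the 7 actors can be matched.
Hence no matching covers every actor.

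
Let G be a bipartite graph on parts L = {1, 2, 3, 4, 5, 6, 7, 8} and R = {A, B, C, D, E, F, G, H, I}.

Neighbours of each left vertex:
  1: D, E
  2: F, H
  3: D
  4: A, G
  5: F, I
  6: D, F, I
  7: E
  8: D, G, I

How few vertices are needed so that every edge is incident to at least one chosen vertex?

The 7 edges 1–E, 2–H, 3–D, 4–A, 5–I, 6–F, 8–G form a matching, so any vertex cover needs at least 7 vertices (one per matched edge).
Conversely {2, 4, 5, 6, 8, D, E} meets every edge and has exactly 7 vertices, so 7 is optimal.

7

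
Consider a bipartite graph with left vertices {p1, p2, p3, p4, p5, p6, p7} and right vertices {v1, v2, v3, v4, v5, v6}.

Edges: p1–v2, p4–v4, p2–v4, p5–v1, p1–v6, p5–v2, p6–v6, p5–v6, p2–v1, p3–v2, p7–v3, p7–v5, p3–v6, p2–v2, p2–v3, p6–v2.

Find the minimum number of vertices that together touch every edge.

6

A maximum matching has 6 edges (e.g. p1–v6, p2–v3, p3–v2, p4–v4, p5–v1, p7–v5).
By König's theorem the minimum vertex cover has the same size. One such cover is {p2, p4, p5, p7, v2, v6}.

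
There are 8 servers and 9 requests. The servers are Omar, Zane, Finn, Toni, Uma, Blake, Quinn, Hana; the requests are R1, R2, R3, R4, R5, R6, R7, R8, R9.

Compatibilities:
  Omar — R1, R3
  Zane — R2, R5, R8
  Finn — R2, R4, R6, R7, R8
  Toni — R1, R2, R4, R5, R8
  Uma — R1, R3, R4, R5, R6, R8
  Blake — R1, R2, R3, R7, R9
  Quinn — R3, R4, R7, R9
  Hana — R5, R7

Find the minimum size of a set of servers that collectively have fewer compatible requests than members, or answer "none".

none

A matching saturating every server exists, for instance Omar→R1, Zane→R8, Finn→R6, Toni→R2, Uma→R3, Blake→R9, Quinn→R4, Hana→R7.
By Hall's marriage theorem, this means |N(S)| ≥ |S| for every subset S, so no violating subset exists.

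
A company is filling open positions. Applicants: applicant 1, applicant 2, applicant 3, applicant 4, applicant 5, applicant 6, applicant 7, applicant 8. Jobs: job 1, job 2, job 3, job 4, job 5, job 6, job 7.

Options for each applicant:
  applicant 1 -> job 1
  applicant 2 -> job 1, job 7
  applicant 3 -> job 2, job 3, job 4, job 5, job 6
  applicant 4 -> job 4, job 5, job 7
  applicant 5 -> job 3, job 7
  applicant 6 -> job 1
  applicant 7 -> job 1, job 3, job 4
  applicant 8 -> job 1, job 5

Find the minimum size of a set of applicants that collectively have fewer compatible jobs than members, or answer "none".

2

Take S = {applicant 1, applicant 6}. Its neighbourhood is {job 1}, so |N(S)| = 1 < |S| = 2.
No single vertex violates Hall's condition since each has at least one neighbour, so 2 is the minimum.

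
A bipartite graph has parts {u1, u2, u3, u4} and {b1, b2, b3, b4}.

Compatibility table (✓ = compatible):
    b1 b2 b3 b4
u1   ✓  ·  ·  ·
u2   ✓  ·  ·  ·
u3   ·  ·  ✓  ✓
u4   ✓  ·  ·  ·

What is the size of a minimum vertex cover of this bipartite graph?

A maximum matching has 2 edges (e.g. u1–b1, u3–b3).
By König's theorem the minimum vertex cover has the same size. One such cover is {u3, b1}.

2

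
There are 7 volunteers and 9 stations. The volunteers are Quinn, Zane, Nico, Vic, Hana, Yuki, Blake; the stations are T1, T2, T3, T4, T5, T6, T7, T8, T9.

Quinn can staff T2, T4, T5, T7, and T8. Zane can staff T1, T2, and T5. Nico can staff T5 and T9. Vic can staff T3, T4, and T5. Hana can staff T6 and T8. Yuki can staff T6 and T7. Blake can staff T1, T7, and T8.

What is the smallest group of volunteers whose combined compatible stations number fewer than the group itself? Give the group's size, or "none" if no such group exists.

none

A matching saturating every volunteer exists, for instance Quinn→T4, Zane→T2, Nico→T9, Vic→T5, Hana→T6, Yuki→T7, Blake→T8.
By Hall's marriage theorem, this means |N(S)| ≥ |S| for every subset S, so no violating subset exists.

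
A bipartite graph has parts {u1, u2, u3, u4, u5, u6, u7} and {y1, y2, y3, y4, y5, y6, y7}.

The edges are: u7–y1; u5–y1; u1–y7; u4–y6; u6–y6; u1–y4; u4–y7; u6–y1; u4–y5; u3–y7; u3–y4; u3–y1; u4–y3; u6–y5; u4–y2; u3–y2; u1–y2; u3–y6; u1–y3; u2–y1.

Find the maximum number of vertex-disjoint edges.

5

A valid assignment of size 5: u1-y2, u2-y1, u3-y7, u4-y3, u6-y6.
The set {u2, u5, u7} has only 1 neighbour ({y1}), so by Hall's theorem at most 5 of the 7 left vertices can be matched.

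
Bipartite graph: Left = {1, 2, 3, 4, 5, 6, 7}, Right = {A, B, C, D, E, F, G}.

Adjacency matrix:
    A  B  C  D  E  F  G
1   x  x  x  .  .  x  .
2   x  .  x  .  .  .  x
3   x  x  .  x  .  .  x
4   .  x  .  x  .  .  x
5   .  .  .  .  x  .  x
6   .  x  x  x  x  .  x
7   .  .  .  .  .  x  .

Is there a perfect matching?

Yes

One maximum matching: 1–B, 2–A, 3–G, 4–D, 5–E, 6–C, 7–F.
All 7 left vertices are covered.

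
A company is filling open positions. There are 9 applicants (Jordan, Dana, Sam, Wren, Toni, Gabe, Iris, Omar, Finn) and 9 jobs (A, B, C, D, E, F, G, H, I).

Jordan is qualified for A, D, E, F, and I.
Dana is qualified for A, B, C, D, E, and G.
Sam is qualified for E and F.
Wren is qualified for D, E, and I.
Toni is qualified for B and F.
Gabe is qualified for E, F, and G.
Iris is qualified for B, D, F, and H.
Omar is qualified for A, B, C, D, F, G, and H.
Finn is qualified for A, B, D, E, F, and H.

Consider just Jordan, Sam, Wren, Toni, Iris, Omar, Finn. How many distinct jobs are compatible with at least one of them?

9

The union of neighbours of {Jordan, Sam, Wren, Toni, Iris, Omar, Finn} is {A, B, C, D, E, F, G, H, I}, which has 9 elements.
Since |N(S)| = 9 ≥ |S| = 7, Hall's condition holds for this subset.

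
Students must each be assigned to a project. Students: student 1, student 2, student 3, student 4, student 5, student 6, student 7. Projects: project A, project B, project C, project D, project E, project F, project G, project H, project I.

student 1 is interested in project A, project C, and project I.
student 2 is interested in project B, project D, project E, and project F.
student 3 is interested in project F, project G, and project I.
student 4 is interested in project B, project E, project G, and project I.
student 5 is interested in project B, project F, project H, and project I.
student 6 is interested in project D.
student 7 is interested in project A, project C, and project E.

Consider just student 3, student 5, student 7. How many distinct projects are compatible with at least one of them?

8

The union of neighbours of {student 3, student 5, student 7} is {project A, project B, project C, project E, project F, project G, project H, project I}, which has 8 elements.
Since |N(S)| = 8 ≥ |S| = 3, Hall's condition holds for this subset.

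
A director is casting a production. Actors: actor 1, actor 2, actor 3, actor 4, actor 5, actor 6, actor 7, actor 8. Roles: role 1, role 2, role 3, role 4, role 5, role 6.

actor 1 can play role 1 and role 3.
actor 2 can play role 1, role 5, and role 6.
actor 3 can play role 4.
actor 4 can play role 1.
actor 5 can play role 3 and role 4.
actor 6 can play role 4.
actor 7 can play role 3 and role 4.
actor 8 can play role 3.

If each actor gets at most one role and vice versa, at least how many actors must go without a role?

For example, pair actor 1-role 3, actor 2-role 5, actor 3-role 4, actor 4-role 1.
The set {actor 1, actor 3, actor 4, actor 5, actor 6, actor 7, actor 8} has only 3 neighbours ({role 1, role 3, role 4}), so by Hall's theorem at most 4 of the 8 actors can be matched.
That matches 4 of the 8, leaving 4 unmatched; no matching can do better.

4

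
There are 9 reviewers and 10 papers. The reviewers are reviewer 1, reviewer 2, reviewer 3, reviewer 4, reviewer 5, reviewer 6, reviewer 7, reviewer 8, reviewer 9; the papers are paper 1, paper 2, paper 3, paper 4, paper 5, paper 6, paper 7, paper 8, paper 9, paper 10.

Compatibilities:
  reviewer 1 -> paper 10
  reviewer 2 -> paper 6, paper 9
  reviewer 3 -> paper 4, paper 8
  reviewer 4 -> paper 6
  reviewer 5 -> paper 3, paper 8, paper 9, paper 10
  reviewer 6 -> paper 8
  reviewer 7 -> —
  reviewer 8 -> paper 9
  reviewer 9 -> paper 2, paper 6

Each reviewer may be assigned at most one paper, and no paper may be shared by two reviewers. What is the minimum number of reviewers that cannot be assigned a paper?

2

For example, pair reviewer 1-paper 10, reviewer 2-paper 9, reviewer 3-paper 4, reviewer 4-paper 6, reviewer 5-paper 3, reviewer 6-paper 8, reviewer 9-paper 2.
The set {reviewer 2, reviewer 4, reviewer 7, reviewer 8} has only 2 neighbours ({paper 6, paper 9}), so by Hall's theorem at most 7 of the 9 reviewers can be matched.
That matches 7 of the 9, leaving 2 unmatched; no matching can do better.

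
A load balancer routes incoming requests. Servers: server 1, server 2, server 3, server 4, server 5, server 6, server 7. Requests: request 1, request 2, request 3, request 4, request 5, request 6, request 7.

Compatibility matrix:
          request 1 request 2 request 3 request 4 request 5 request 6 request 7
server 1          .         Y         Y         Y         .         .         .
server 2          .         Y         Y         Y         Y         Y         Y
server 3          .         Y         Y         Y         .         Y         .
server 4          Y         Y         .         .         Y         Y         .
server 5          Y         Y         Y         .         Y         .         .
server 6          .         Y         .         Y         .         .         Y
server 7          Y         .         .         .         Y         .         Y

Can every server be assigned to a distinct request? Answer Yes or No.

Yes

One maximum matching: server 1–request 3, server 2–request 6, server 3–request 2, server 4–request 1, server 5–request 5, server 6–request 4, server 7–request 7.
Every server is matched, so this is a perfect matching.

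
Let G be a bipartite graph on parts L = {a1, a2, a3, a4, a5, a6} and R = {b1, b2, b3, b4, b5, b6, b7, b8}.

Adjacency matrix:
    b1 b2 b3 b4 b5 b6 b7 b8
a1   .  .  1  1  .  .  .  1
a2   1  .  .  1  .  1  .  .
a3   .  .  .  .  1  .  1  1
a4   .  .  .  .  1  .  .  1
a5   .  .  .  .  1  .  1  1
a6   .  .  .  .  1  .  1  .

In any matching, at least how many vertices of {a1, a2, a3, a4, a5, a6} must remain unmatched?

For example, pair a1–b3, a2–b6, a3–b7, a4–b8, a5–b5.
The set {a3, a4, a5, a6} has only 3 neighbours ({b5, b7, b8}), so by Hall's theorem at most 5 of the 6 left vertices can be matched.
That matches 5 of the 6, leaving 1 unmatched; no matching can do better.

1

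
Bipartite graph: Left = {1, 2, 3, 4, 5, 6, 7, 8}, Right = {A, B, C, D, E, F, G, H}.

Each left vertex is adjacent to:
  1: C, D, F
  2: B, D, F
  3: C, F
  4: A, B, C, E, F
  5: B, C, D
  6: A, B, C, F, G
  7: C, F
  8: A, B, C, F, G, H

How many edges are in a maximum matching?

7

A valid assignment of size 7: 1-D, 2-F, 3-C, 4-E, 5-B, 6-A, 8-G.
The set {1, 2, 3, 5, 7} has only 4 neighbours ({B, C, D, F}), so by Hall's theorem at most 7 of the 8 left vertices can be matched.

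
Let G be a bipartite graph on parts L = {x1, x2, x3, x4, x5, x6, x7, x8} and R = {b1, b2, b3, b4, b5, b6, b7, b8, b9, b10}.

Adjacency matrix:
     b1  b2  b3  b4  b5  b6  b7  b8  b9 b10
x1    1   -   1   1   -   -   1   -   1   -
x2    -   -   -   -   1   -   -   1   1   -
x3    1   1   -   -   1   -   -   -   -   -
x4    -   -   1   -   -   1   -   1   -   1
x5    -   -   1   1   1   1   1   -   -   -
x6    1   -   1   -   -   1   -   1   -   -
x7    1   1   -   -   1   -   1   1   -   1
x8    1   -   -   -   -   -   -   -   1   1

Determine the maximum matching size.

8

One maximum matching: x1-b1, x2-b8, x3-b2, x4-b3, x5-b5, x6-b6, x7-b7, x8-b9.
This saturates every left vertex, so 8 is the maximum.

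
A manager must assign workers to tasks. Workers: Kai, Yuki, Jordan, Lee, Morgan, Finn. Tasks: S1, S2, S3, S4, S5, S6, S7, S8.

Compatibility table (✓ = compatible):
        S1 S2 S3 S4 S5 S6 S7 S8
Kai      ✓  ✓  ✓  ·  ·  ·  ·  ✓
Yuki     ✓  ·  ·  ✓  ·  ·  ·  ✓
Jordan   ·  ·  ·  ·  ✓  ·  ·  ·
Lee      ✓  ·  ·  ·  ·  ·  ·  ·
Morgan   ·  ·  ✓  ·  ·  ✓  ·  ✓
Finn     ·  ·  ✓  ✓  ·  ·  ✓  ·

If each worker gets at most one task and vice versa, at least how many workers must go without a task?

For example, pair Kai–S2, Yuki–S8, Jordan–S5, Lee–S1, Morgan–S6, Finn–S4.
All 6 workers are matched, so no larger matching exists.
That matches 6 of the 6, leaving 0 unmatched; no matching can do better.

0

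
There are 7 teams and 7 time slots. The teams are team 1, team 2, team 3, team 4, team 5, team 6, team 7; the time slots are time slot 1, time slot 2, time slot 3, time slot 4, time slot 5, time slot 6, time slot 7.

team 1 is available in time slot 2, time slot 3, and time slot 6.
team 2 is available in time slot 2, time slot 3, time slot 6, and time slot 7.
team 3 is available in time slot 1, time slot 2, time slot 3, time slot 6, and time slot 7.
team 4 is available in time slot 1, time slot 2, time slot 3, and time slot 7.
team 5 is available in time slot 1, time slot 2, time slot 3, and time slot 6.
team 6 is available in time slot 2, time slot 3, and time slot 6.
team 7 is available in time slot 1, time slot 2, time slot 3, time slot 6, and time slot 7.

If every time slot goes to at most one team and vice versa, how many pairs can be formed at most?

5

One maximum matching: team 1→time slot 6, team 2→time slot 7, team 3→time slot 1, team 4→time slot 3, team 5→time slot 2.
The set {team 1, team 2, team 3, team 4, team 5, team 6, team 7} has only 5 neighbours ({time slot 1, time slot 2, time slot 3, time slot 6, time slot 7}), so by Hall's theorem at most 5 of the 7 teams can be matched.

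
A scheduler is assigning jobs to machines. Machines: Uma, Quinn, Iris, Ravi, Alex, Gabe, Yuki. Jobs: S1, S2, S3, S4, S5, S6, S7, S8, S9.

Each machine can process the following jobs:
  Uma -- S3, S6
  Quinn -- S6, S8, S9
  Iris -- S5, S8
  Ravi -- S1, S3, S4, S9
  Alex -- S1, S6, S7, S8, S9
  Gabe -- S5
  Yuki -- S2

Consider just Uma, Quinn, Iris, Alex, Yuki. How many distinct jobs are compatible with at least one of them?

8

The union of neighbours of {Uma, Quinn, Iris, Alex, Yuki} is {S1, S2, S3, S5, S6, S7, S8, S9}, which has 8 elements.
Since |N(S)| = 8 ≥ |S| = 5, Hall's condition holds for this subset.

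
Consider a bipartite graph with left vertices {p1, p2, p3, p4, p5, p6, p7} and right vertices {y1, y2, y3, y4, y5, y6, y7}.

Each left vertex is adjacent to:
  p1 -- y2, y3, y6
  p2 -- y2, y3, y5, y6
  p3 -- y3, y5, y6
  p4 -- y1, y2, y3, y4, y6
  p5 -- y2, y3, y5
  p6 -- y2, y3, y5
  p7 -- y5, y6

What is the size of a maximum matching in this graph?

One maximum matching: p1–y2, p2–y5, p3–y6, p4–y4, p5–y3.
The set {p1, p2, p3, p5, p6, p7} has only 4 neighbours ({y2, y3, y5, y6}), so by Hall's theorem at most 5 of the 7 left vertices can be matched.

5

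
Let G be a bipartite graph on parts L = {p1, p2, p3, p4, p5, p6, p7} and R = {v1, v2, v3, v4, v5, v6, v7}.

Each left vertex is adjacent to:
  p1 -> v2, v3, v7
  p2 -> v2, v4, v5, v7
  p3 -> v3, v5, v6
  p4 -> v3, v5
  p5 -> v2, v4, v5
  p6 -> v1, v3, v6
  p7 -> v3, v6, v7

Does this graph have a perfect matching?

One maximum matching: p1-v2, p2-v7, p3-v3, p4-v5, p5-v4, p6-v1, p7-v6.
Every left vertex is matched, so this is a perfect matching.

Yes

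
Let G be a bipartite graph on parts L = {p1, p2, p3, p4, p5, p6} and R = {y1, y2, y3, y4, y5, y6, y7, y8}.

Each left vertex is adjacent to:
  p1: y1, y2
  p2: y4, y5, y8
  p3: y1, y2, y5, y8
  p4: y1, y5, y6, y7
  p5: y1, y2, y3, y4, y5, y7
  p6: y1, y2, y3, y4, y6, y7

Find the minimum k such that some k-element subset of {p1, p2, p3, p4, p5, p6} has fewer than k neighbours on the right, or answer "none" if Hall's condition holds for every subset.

none

A matching saturating every left vertex exists, for instance p1→y2, p2→y8, p3→y5, p4→y1, p5→y7, p6→y6.
By Hall's marriage theorem, this means |N(S)| ≥ |S| for every subset S, so no violating subset exists.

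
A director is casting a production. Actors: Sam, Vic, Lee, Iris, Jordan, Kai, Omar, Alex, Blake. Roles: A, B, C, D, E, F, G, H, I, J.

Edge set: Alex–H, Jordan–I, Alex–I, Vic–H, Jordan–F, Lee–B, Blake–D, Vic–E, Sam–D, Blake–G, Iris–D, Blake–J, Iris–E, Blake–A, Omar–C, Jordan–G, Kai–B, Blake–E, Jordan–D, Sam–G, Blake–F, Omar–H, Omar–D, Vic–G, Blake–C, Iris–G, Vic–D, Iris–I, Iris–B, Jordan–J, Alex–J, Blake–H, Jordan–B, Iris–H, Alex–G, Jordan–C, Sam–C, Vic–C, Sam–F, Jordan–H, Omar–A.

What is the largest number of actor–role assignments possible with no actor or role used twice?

For example, pair Sam→F, Vic→E, Lee→B, Iris→D, Jordan→H, Omar→C, Alex→G, Blake→J.
The set {Lee, Kai} has only 1 neighbour ({B}), so by Hall's theorem at most 8 of the 9 actors can be matched.

8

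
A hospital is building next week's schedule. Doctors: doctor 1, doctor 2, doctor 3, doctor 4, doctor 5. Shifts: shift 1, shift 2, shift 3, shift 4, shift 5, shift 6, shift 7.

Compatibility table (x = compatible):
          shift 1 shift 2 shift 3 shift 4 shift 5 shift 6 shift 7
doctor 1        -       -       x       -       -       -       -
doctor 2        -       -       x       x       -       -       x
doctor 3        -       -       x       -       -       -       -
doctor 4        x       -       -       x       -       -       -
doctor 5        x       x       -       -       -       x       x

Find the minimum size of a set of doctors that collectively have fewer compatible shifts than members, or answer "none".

2

Take S = {doctor 1, doctor 3}. Its neighbourhood is {shift 3}, so |N(S)| = 1 < |S| = 2.
No single vertex violates Hall's condition since each has at least one neighbour, so 2 is the minimum.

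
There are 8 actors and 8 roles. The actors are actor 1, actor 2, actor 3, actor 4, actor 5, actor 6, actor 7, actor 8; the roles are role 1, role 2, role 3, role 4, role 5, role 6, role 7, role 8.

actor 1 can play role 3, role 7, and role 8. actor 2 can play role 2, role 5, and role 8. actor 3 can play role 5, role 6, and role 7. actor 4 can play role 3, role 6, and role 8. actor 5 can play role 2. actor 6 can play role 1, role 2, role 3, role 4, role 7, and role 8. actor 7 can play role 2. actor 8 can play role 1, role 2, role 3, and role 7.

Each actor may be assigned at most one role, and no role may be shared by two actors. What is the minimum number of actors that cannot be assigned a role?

1

One maximum matching: actor 1→role 8, actor 2→role 5, actor 3→role 7, actor 4→role 6, actor 5→role 2, actor 6→role 1, actor 8→role 3.
The set {actor 5, actor 7} has only 1 neighbour ({role 2}), so by Hall's theorem at most 7 of the 8 actors can be matched.
That matches 7 of the 8, leaving 1 unmatched; no matching can do better.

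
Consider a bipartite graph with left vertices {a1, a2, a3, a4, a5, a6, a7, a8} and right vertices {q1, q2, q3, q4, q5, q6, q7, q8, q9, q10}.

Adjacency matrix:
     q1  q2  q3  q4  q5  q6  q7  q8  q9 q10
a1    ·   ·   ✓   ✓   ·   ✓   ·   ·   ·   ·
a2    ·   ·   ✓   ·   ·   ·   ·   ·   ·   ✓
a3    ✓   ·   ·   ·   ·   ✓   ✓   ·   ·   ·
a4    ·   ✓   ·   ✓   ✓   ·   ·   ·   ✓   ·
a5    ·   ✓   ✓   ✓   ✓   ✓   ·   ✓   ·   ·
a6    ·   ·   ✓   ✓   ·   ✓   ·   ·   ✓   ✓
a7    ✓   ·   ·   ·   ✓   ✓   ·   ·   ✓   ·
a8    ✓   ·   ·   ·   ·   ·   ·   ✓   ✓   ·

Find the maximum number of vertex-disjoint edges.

One maximum matching: a1–q3, a2–q10, a3–q7, a4–q2, a5–q4, a6–q9, a7–q6, a8–q8.
This saturates every left vertex, so 8 is the maximum.

8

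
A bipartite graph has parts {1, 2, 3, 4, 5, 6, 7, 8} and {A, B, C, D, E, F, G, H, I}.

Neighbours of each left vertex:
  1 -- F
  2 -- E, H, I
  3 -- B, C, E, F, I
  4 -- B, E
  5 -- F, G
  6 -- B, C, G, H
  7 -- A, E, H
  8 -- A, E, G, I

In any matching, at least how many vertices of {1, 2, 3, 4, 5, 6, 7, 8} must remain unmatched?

For example, pair 1-F, 2-H, 3-E, 4-B, 5-G, 6-C, 7-A, 8-I.
This saturates every left vertex, so 8 is the maximum.
That matches 8 of the 8, leaving 0 unmatched; no matching can do better.

0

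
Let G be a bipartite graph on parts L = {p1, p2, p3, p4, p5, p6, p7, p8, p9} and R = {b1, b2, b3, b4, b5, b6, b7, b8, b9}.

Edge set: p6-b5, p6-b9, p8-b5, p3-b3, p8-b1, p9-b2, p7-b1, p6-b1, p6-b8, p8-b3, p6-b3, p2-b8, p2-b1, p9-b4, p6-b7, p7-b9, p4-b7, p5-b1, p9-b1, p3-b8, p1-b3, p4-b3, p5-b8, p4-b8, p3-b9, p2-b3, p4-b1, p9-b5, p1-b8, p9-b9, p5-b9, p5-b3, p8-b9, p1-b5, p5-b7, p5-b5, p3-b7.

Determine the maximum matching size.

7

For example, pair p1-b5, p2-b3, p3-b9, p4-b8, p5-b1, p6-b7, p9-b4.
The set {p1, p2, p3, p4, p5, p6, p7, p8} has only 6 neighbours ({b1, b3, b5, b7, b8, b9}), so by Hall's theorem at most 7 of the 9 left vertices can be matched.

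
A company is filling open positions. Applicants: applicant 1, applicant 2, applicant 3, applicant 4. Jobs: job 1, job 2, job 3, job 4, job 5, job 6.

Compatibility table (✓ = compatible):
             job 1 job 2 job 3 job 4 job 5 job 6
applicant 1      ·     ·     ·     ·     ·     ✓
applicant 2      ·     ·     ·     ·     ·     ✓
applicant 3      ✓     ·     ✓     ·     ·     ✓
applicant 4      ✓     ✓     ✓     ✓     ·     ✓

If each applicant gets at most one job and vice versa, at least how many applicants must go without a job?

1

For example, pair applicant 1–job 6, applicant 3–job 3, applicant 4–job 1.
The set {applicant 1, applicant 2} has only 1 neighbour ({job 6}), so by Hall's theorem at most 3 of the 4 applicants can be matched.
That matches 3 of the 4, leaving 1 unmatched; no matching can do better.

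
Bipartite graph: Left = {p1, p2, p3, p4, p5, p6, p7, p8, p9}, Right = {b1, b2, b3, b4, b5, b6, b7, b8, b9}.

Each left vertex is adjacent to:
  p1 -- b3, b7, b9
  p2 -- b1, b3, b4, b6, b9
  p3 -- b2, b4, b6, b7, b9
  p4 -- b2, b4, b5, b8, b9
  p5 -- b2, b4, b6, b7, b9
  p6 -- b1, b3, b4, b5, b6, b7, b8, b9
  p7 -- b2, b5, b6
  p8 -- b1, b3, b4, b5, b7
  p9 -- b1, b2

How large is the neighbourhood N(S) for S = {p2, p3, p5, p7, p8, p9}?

8

The union of neighbours of {p2, p3, p5, p7, p8, p9} is {b1, b2, b3, b4, b5, b6, b7, b9}, which has 8 elements.
Since |N(S)| = 8 ≥ |S| = 6, Hall's condition holds for this subset.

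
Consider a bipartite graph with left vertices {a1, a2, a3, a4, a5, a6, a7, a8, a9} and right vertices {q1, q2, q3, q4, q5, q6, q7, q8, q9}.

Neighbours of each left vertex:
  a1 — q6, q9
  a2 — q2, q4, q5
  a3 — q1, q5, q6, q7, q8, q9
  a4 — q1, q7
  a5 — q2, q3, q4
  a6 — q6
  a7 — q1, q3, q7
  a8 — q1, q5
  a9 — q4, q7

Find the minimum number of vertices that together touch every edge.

The 9 edges a1–q9, a2–q2, a3–q8, a4–q1, a5–q4, a6–q6, a7–q3, a8–q5, a9–q7 form a matching, so any vertex cover needs at least 9 vertices (one per matched edge).
Conversely {a1, a2, a3, a4, a5, a6, a7, a8, a9} meets every edge and has exactly 9 vertices, so 9 is optimal.

9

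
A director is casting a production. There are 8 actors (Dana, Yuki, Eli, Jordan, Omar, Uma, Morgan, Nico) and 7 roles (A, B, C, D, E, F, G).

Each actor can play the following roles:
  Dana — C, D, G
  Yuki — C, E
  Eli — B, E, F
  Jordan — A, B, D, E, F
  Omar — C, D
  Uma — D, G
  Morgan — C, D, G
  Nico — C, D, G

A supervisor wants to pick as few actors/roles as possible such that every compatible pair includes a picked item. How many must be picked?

6

A maximum matching has 6 edges (e.g. Dana–C, Yuki–E, Eli–B, Jordan–A, Omar–D, Uma–G).
By König's theorem the minimum vertex cover has the same size. One such cover is {Yuki, Eli, Jordan, C, D, G}.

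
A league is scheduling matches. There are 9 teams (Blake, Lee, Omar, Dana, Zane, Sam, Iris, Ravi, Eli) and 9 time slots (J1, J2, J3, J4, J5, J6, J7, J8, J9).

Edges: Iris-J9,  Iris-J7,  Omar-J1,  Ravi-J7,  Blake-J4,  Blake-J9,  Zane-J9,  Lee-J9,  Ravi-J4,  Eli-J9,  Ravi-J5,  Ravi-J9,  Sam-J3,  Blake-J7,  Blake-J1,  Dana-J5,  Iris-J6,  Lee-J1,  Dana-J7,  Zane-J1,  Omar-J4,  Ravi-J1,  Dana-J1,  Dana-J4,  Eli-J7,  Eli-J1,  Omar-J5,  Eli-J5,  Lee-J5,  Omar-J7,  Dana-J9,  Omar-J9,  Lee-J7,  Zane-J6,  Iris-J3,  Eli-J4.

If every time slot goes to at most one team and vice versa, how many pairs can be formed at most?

One maximum matching: Blake–J4, Lee–J5, Omar–J1, Dana–J7, Zane–J6, Sam–J3, Iris–J9.
The set {Blake, Lee, Omar, Dana, Zane, Sam, Iris, Ravi, Eli} has only 7 neighbours ({J1, J3, J4, J5, J6, J7, J9}), so by Hall's theorem at most 7 of the 9 teams can be matched.

7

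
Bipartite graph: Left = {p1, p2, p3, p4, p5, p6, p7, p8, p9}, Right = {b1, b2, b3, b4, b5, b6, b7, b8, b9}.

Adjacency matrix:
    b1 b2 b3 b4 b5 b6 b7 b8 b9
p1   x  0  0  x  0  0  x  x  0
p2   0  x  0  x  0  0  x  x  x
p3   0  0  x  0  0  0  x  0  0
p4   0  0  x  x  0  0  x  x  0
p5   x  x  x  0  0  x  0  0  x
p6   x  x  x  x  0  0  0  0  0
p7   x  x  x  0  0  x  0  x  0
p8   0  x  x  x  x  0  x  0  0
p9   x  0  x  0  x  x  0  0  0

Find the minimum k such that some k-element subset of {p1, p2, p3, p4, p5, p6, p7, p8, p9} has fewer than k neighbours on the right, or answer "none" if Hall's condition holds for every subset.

none

A matching saturating every left vertex exists, for instance p1→b1, p2→b9, p3→b7, p4→b8, p5→b2, p6→b4, p7→b6, p8→b5, p9→b3.
By Hall's marriage theorem, this means |N(S)| ≥ |S| for every subset S, so no violating subset exists.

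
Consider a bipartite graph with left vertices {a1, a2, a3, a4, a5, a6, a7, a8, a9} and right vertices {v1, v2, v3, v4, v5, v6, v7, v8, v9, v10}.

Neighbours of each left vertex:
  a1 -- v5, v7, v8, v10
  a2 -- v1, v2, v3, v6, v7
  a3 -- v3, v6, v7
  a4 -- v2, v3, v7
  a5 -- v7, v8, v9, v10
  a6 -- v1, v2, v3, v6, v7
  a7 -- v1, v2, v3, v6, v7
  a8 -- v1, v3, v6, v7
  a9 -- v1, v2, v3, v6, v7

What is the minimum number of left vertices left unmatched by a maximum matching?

One maximum matching: a1→v10, a2→v1, a3→v6, a4→v7, a5→v9, a6→v2, a7→v3.
The set {a2, a3, a4, a6, a7, a8, a9} has only 5 neighbours ({v1, v2, v3, v6, v7}), so by Hall's theorem at most 7 of the 9 left vertices can be matched.
That matches 7 of the 9, leaving 2 unmatched; no matching can do better.

2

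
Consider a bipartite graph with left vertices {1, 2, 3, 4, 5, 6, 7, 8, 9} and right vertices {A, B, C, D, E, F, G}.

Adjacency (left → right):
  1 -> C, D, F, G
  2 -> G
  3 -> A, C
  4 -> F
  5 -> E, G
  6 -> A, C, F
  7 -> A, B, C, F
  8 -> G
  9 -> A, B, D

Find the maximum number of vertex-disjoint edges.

A valid assignment of size 7: 1–D, 2–G, 3–A, 4–F, 5–E, 6–C, 7–B.
The set {1, 2, 3, 4, 6, 7, 8, 9} has only 6 neighbours ({A, B, C, D, F, G}), so by Hall's theorem at most 7 of the 9 left vertices can be matched.

7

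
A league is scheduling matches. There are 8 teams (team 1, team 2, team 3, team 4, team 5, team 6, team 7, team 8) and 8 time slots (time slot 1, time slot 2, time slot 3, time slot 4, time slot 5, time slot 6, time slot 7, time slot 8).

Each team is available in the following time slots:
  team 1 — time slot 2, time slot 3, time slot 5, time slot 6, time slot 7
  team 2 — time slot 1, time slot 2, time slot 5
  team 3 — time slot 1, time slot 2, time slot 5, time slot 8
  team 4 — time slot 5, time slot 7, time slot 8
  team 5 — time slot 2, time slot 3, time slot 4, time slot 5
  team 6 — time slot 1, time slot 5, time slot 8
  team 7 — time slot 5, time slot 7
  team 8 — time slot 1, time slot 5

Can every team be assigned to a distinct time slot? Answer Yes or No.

No

The set {team 2, team 3, team 4, team 6, team 7, team 8} has only 5 neighbours ({time slot 1, time slot 2, time slot 5, time slot 7, time slot 8}), so by Hall's theorem at most 7 of the 8 teams can be matched.
Hence no matching covers every team.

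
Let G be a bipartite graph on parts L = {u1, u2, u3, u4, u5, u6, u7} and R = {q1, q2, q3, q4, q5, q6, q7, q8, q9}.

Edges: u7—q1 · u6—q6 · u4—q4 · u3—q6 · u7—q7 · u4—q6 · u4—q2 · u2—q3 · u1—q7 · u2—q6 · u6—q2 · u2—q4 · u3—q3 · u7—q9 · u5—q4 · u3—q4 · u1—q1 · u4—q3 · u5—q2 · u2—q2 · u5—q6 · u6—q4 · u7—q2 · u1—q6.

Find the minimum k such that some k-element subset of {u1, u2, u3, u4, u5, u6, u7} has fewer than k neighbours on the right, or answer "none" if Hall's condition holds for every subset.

5

Take S = {u2, u3, u4, u5, u6}. Its neighbourhood is {q2, q3, q4, q6}, so |N(S)| = 4 < |S| = 5.
Every subset of size less than 5 has at least as many neighbours as members, so 5 is the minimum.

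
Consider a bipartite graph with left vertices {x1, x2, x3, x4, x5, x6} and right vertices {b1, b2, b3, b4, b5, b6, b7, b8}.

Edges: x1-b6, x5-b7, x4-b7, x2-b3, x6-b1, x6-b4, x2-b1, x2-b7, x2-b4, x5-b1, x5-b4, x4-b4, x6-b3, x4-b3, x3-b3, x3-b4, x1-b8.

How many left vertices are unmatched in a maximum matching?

For example, pair x1-b8, x2-b1, x3-b4, x4-b3, x5-b7.
The set {x2, x3, x4, x5, x6} has only 4 neighbours ({b1, b3, b4, b7}), so by Hall's theorem at most 5 of the 6 left vertices can be matched.
That matches 5 of the 6, leaving 1 unmatched; no matching can do better.

1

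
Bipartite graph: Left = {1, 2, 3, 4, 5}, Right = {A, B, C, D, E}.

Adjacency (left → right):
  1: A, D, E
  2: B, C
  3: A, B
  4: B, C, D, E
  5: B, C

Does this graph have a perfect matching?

For example, pair 1–D, 2–C, 3–A, 4–E, 5–B.
Every left vertex is matched, so this is a perfect matching.

Yes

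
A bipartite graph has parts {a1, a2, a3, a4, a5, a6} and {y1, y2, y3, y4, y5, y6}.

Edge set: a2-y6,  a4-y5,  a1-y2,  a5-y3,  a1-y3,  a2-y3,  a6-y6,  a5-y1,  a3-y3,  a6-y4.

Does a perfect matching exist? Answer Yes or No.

For example, pair a1–y2, a2–y6, a3–y3, a4–y5, a5–y1, a6–y4.
Every left vertex is matched, so this is a perfect matching.

Yes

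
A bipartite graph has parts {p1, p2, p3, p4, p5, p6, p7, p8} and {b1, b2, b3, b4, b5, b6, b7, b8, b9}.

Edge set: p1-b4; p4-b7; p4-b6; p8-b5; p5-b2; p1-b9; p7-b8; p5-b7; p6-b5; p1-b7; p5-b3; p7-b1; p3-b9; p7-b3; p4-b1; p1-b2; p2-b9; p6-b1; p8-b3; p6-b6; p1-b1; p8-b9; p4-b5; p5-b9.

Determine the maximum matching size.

7

A valid assignment of size 7: p1-b1, p2-b9, p4-b6, p5-b7, p6-b5, p7-b8, p8-b3.
The set {p2, p3} has only 1 neighbour ({b9}), so by Hall's theorem at most 7 of the 8 left vertices can be matched.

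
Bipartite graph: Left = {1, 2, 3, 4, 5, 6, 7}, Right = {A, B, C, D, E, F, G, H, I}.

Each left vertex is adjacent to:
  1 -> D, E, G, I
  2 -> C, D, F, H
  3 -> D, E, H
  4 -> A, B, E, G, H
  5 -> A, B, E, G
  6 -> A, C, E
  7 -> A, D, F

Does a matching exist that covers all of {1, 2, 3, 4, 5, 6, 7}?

Yes

For example, pair 1-I, 2-C, 3-D, 4-G, 5-B, 6-E, 7-F.
All 7 left vertices are covered.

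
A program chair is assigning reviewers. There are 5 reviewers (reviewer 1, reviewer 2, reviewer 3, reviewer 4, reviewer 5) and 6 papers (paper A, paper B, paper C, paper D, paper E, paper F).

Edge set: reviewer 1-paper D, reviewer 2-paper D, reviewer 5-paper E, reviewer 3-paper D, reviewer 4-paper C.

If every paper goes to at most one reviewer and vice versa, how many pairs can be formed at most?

A valid assignment of size 3: reviewer 1→paper D, reviewer 4→paper C, reviewer 5→paper E.
The set {reviewer 1, reviewer 2, reviewer 3} has only 1 neighbour ({paper D}), so by Hall's theorem at most 3 of the 5 reviewers can be matched.

3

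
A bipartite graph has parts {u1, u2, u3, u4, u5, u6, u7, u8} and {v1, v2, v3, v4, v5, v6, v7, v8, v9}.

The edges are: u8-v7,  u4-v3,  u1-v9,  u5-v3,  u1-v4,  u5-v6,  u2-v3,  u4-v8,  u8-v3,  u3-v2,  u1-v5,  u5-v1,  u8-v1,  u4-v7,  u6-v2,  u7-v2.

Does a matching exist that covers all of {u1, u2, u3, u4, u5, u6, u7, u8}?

No

The set {u3, u6, u7} has only 1 neighbour ({v2}), so by Hall's theorem at most 6 of the 8 left vertices can be matched.
Hence no matching covers every left vertex.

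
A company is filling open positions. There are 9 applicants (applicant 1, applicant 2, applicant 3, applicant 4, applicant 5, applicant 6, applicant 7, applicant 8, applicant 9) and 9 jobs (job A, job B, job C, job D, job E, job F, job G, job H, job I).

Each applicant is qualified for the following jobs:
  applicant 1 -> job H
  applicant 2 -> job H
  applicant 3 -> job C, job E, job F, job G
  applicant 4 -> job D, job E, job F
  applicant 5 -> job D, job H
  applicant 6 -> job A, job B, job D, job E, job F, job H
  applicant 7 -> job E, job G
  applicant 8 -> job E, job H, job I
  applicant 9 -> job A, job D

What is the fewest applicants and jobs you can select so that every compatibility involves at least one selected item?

8

{applicant 3, applicant 4, applicant 5, applicant 6, applicant 7, applicant 8, applicant 9, job H} is a vertex cover of size 8: every edge has an endpoint in this set.
No smaller cover exists because applicant 1–job H, applicant 3–job F, applicant 4–job E, applicant 5–job D, applicant 6–job B, applicant 7–job G, applicant 8–job I, applicant 9–job A is a matching of size 8, and a cover must include an endpoint of each of these disjoint edges (König's theorem).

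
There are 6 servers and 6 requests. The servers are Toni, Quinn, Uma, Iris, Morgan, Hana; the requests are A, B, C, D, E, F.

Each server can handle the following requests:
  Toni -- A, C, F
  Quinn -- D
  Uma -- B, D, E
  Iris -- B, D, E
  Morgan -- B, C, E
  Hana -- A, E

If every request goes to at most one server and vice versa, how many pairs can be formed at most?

6

For example, pair Toni→F, Quinn→D, Uma→E, Iris→B, Morgan→C, Hana→A.
This saturates every server, so 6 is the maximum.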